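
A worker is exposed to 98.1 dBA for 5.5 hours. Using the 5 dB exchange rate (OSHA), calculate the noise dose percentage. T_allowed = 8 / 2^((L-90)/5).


Given values:
  L = 98.1 dBA, T = 5.5 hours
Formula: T_allowed = 8 / 2^((L - 90) / 5)
Compute exponent: (98.1 - 90) / 5 = 1.62
Compute 2^(1.62) = 3.07375
T_allowed = 8 / 3.07375 = 2.602684 hours
Dose = (T / T_allowed) * 100
Dose = (5.5 / 2.602684) * 100 = 211.32

211.32 %


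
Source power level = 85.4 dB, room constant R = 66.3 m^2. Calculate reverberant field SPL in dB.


Given values:
  Lw = 85.4 dB, R = 66.3 m^2
Formula: SPL = Lw + 10 * log10(4 / R)
Compute 4 / R = 4 / 66.3 = 0.060332
Compute 10 * log10(0.060332) = -12.1945
SPL = 85.4 + (-12.1945) = 73.21

73.21 dB


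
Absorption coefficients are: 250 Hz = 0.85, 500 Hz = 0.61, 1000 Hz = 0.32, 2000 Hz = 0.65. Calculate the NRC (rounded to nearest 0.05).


Given values:
  a_250 = 0.85, a_500 = 0.61
  a_1000 = 0.32, a_2000 = 0.65
Formula: NRC = (a250 + a500 + a1000 + a2000) / 4
Sum = 0.85 + 0.61 + 0.32 + 0.65 = 2.43
NRC = 2.43 / 4 = 0.6075
Rounded to nearest 0.05: 0.6

0.6


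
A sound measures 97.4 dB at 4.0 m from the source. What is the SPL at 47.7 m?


Given values:
  SPL1 = 97.4 dB, r1 = 4.0 m, r2 = 47.7 m
Formula: SPL2 = SPL1 - 20 * log10(r2 / r1)
Compute ratio: r2 / r1 = 47.7 / 4.0 = 11.925
Compute log10: log10(11.925) = 1.076458
Compute drop: 20 * 1.076458 = 21.5292
SPL2 = 97.4 - 21.5292 = 75.87

75.87 dB


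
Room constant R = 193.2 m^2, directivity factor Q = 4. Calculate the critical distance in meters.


Given values:
  R = 193.2 m^2, Q = 4
Formula: d_c = 0.141 * sqrt(Q * R)
Compute Q * R = 4 * 193.2 = 772.8
Compute sqrt(772.8) = 27.7993
d_c = 0.141 * 27.7993 = 3.92

3.92 m


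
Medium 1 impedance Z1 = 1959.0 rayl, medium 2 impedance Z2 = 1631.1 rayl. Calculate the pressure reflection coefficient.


Given values:
  Z1 = 1959.0 rayl, Z2 = 1631.1 rayl
Formula: R = (Z2 - Z1) / (Z2 + Z1)
Numerator: Z2 - Z1 = 1631.1 - 1959.0 = -327.9
Denominator: Z2 + Z1 = 1631.1 + 1959.0 = 3590.1
R = -327.9 / 3590.1 = -0.0913

-0.0913


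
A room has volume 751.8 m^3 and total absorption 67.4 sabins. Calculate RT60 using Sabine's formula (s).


Given values:
  V = 751.8 m^3
  A = 67.4 sabins
Formula: RT60 = 0.161 * V / A
Numerator: 0.161 * 751.8 = 121.0398
RT60 = 121.0398 / 67.4 = 1.796

1.796 s


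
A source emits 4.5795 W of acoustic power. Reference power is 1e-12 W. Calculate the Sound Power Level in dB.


Given values:
  W = 4.5795 W
  W_ref = 1e-12 W
Formula: SWL = 10 * log10(W / W_ref)
Compute ratio: W / W_ref = 4579500000000
Compute log10: log10(4579500000000) = 12.660818
Multiply: SWL = 10 * 12.660818 = 126.61

126.61 dB


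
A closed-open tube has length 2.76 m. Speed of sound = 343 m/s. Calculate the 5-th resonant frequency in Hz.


Given values:
  Tube type: closed-open, L = 2.76 m, c = 343 m/s, n = 5
Formula: f_n = (2n - 1) * c / (4 * L)
Compute 2n - 1 = 2*5 - 1 = 9
Compute 4 * L = 4 * 2.76 = 11.04
f = 9 * 343 / 11.04
f = 279.62

279.62 Hz


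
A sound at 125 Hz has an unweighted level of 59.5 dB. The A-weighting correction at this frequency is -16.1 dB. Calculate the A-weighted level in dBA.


Given values:
  SPL = 59.5 dB
  A-weighting at 125 Hz = -16.1 dB
Formula: L_A = SPL + A_weight
L_A = 59.5 + (-16.1)
L_A = 43.4

43.4 dBA


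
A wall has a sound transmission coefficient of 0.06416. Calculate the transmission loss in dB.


Given values:
  tau = 0.06416
Formula: TL = 10 * log10(1 / tau)
Compute 1 / tau = 1 / 0.06416 = 15.586
Compute log10(15.586) = 1.192735
TL = 10 * 1.192735 = 11.93

11.93 dB


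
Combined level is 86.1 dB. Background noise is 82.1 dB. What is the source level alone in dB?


Given values:
  L_total = 86.1 dB, L_bg = 82.1 dB
Formula: L_source = 10 * log10(10^(L_total/10) - 10^(L_bg/10))
Convert to linear:
  10^(86.1/10) = 407380277.8041
  10^(82.1/10) = 162181009.7359
Difference: 407380277.8041 - 162181009.7359 = 245199268.0682
L_source = 10 * log10(245199268.0682) = 83.9

83.9 dB


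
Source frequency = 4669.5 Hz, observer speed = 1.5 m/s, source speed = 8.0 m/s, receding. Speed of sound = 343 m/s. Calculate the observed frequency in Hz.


Given values:
  f_s = 4669.5 Hz, v_o = 1.5 m/s, v_s = 8.0 m/s
  Direction: receding
Formula: f_o = f_s * (c - v_o) / (c + v_s)
Numerator: c - v_o = 343 - 1.5 = 341.5
Denominator: c + v_s = 343 + 8.0 = 351.0
f_o = 4669.5 * 341.5 / 351.0 = 4543.12

4543.12 Hz


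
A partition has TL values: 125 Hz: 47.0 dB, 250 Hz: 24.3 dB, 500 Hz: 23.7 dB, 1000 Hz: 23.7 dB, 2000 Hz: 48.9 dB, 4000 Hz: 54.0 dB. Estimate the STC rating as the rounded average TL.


Given TL values at each frequency:
  125 Hz: 47.0 dB
  250 Hz: 24.3 dB
  500 Hz: 23.7 dB
  1000 Hz: 23.7 dB
  2000 Hz: 48.9 dB
  4000 Hz: 54.0 dB
Formula: STC ~ round(average of TL values)
Sum = 47.0 + 24.3 + 23.7 + 23.7 + 48.9 + 54.0 = 221.6
Average = 221.6 / 6 = 36.93
Rounded: 37

37


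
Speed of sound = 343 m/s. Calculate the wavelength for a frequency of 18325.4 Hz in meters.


Given values:
  c = 343 m/s, f = 18325.4 Hz
Formula: lambda = c / f
lambda = 343 / 18325.4
lambda = 0.0187

0.0187 m


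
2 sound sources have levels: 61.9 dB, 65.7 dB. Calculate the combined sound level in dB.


Formula: L_total = 10 * log10( sum(10^(Li/10)) )
  Source 1: 10^(61.9/10) = 1548816.6189
  Source 2: 10^(65.7/10) = 3715352.291
Sum of linear values = 5264168.9099
L_total = 10 * log10(5264168.9099) = 67.21

67.21 dB


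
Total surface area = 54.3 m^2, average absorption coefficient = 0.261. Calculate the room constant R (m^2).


Given values:
  S = 54.3 m^2, alpha = 0.261
Formula: R = S * alpha / (1 - alpha)
Numerator: 54.3 * 0.261 = 14.1723
Denominator: 1 - 0.261 = 0.739
R = 14.1723 / 0.739 = 19.18

19.18 m^2


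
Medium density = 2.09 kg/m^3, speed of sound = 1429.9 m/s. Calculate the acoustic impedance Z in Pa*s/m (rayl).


Given values:
  rho = 2.09 kg/m^3
  c = 1429.9 m/s
Formula: Z = rho * c
Z = 2.09 * 1429.9
Z = 2988.49

2988.49 rayl


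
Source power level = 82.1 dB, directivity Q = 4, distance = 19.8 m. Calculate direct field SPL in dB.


Given values:
  Lw = 82.1 dB, Q = 4, r = 19.8 m
Formula: SPL = Lw + 10 * log10(Q / (4 * pi * r^2))
Compute 4 * pi * r^2 = 4 * pi * 19.8^2 = 4926.5199
Compute Q / denom = 4 / 4926.5199 = 0.00081193
Compute 10 * log10(0.00081193) = -30.9048
SPL = 82.1 + (-30.9048) = 51.2

51.2 dB


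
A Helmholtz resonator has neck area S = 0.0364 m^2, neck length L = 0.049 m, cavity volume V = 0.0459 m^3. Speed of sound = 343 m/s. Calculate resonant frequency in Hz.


Given values:
  S = 0.0364 m^2, L = 0.049 m, V = 0.0459 m^3, c = 343 m/s
Formula: f = (c / (2*pi)) * sqrt(S / (V * L))
Compute V * L = 0.0459 * 0.049 = 0.0022491
Compute S / (V * L) = 0.0364 / 0.0022491 = 16.1843
Compute sqrt(16.1843) = 4.022972
Compute c / (2*pi) = 343 / 6.283185 = 54.590148
f = 54.590148 * 4.022972 = 219.61

219.61 Hz


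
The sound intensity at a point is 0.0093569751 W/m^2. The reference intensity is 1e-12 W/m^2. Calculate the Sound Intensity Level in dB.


Given values:
  I = 0.0093569751 W/m^2
  I_ref = 1e-12 W/m^2
Formula: SIL = 10 * log10(I / I_ref)
Compute ratio: I / I_ref = 9356975100
Compute log10: log10(9356975100) = 9.971135
Multiply: SIL = 10 * 9.971135 = 99.71

99.71 dB


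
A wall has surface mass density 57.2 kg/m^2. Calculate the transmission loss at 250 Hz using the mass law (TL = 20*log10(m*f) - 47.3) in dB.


Given values:
  m = 57.2 kg/m^2, f = 250 Hz
Formula: TL = 20 * log10(m * f) - 47.3
Compute m * f = 57.2 * 250 = 14300.0
Compute log10(14300.0) = 4.155336
Compute 20 * 4.155336 = 83.1067
TL = 83.1067 - 47.3 = 35.81

35.81 dB


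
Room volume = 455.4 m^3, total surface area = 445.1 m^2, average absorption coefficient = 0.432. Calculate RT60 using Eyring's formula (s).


Given values:
  V = 455.4 m^3, S = 445.1 m^2, alpha = 0.432
Formula: RT60 = 0.161 * V / (-S * ln(1 - alpha))
Compute ln(1 - 0.432) = ln(0.568) = -0.565634
Denominator: -445.1 * -0.565634 = 251.7637
Numerator: 0.161 * 455.4 = 73.3194
RT60 = 73.3194 / 251.7637 = 0.291

0.291 s


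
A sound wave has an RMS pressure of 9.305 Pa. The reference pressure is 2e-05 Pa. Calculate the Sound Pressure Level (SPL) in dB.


Given values:
  p = 9.305 Pa
  p_ref = 2e-05 Pa
Formula: SPL = 20 * log10(p / p_ref)
Compute ratio: p / p_ref = 9.305 / 2e-05 = 465250
Compute log10: log10(465250) = 5.667686
Multiply: SPL = 20 * 5.667686 = 113.35

113.35 dB


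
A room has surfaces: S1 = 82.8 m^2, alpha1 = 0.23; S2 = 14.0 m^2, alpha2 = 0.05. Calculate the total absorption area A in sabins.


Given surfaces:
  Surface 1: 82.8 * 0.23 = 19.044
  Surface 2: 14.0 * 0.05 = 0.7
Formula: A = sum(Si * alpha_i)
A = 19.044 + 0.7
A = 19.74

19.74 sabins


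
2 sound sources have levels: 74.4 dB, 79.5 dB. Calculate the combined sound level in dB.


Formula: L_total = 10 * log10( sum(10^(Li/10)) )
  Source 1: 10^(74.4/10) = 27542287.0334
  Source 2: 10^(79.5/10) = 89125093.8134
Sum of linear values = 116667380.8468
L_total = 10 * log10(116667380.8468) = 80.67

80.67 dB


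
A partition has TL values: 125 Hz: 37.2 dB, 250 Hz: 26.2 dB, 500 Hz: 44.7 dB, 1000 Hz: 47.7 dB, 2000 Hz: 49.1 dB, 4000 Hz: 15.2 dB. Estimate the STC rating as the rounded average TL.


Given TL values at each frequency:
  125 Hz: 37.2 dB
  250 Hz: 26.2 dB
  500 Hz: 44.7 dB
  1000 Hz: 47.7 dB
  2000 Hz: 49.1 dB
  4000 Hz: 15.2 dB
Formula: STC ~ round(average of TL values)
Sum = 37.2 + 26.2 + 44.7 + 47.7 + 49.1 + 15.2 = 220.1
Average = 220.1 / 6 = 36.68
Rounded: 37

37


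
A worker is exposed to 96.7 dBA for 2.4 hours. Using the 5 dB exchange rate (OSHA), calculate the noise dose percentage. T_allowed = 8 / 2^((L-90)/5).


Given values:
  L = 96.7 dBA, T = 2.4 hours
Formula: T_allowed = 8 / 2^((L - 90) / 5)
Compute exponent: (96.7 - 90) / 5 = 1.34
Compute 2^(1.34) = 2.531513
T_allowed = 8 / 2.531513 = 3.160165 hours
Dose = (T / T_allowed) * 100
Dose = (2.4 / 3.160165) * 100 = 75.95

75.95 %


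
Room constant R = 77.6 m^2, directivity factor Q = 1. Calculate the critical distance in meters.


Given values:
  R = 77.6 m^2, Q = 1
Formula: d_c = 0.141 * sqrt(Q * R)
Compute Q * R = 1 * 77.6 = 77.6
Compute sqrt(77.6) = 8.8091
d_c = 0.141 * 8.8091 = 1.242

1.242 m


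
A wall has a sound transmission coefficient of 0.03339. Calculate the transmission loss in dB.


Given values:
  tau = 0.03339
Formula: TL = 10 * log10(1 / tau)
Compute 1 / tau = 1 / 0.03339 = 29.9491
Compute log10(29.9491) = 1.476384
TL = 10 * 1.476384 = 14.76

14.76 dB


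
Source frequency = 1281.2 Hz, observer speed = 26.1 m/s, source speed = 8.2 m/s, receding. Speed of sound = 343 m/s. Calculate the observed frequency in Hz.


Given values:
  f_s = 1281.2 Hz, v_o = 26.1 m/s, v_s = 8.2 m/s
  Direction: receding
Formula: f_o = f_s * (c - v_o) / (c + v_s)
Numerator: c - v_o = 343 - 26.1 = 316.9
Denominator: c + v_s = 343 + 8.2 = 351.2
f_o = 1281.2 * 316.9 / 351.2 = 1156.07

1156.07 Hz


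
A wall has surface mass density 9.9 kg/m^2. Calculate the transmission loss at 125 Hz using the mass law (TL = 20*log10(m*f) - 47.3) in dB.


Given values:
  m = 9.9 kg/m^2, f = 125 Hz
Formula: TL = 20 * log10(m * f) - 47.3
Compute m * f = 9.9 * 125 = 1237.5
Compute log10(1237.5) = 3.092545
Compute 20 * 3.092545 = 61.8509
TL = 61.8509 - 47.3 = 14.55

14.55 dB


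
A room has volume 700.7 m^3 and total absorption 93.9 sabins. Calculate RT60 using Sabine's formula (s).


Given values:
  V = 700.7 m^3
  A = 93.9 sabins
Formula: RT60 = 0.161 * V / A
Numerator: 0.161 * 700.7 = 112.8127
RT60 = 112.8127 / 93.9 = 1.201

1.201 s


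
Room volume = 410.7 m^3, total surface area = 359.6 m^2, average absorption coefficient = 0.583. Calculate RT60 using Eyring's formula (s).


Given values:
  V = 410.7 m^3, S = 359.6 m^2, alpha = 0.583
Formula: RT60 = 0.161 * V / (-S * ln(1 - alpha))
Compute ln(1 - 0.583) = ln(0.417) = -0.874669
Denominator: -359.6 * -0.874669 = 314.531
Numerator: 0.161 * 410.7 = 66.1227
RT60 = 66.1227 / 314.531 = 0.21

0.21 s


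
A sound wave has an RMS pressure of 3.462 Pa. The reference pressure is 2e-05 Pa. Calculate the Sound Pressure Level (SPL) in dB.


Given values:
  p = 3.462 Pa
  p_ref = 2e-05 Pa
Formula: SPL = 20 * log10(p / p_ref)
Compute ratio: p / p_ref = 3.462 / 2e-05 = 173100
Compute log10: log10(173100) = 5.238297
Multiply: SPL = 20 * 5.238297 = 104.77

104.77 dB


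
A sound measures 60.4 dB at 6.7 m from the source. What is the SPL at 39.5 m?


Given values:
  SPL1 = 60.4 dB, r1 = 6.7 m, r2 = 39.5 m
Formula: SPL2 = SPL1 - 20 * log10(r2 / r1)
Compute ratio: r2 / r1 = 39.5 / 6.7 = 5.8955
Compute log10: log10(5.8955) = 0.770521
Compute drop: 20 * 0.770521 = 15.4104
SPL2 = 60.4 - 15.4104 = 44.99

44.99 dB


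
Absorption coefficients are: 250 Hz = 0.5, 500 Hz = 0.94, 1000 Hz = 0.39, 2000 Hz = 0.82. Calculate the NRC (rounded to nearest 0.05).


Given values:
  a_250 = 0.5, a_500 = 0.94
  a_1000 = 0.39, a_2000 = 0.82
Formula: NRC = (a250 + a500 + a1000 + a2000) / 4
Sum = 0.5 + 0.94 + 0.39 + 0.82 = 2.65
NRC = 2.65 / 4 = 0.6625
Rounded to nearest 0.05: 0.65

0.65


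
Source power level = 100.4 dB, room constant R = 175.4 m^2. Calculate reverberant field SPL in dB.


Given values:
  Lw = 100.4 dB, R = 175.4 m^2
Formula: SPL = Lw + 10 * log10(4 / R)
Compute 4 / R = 4 / 175.4 = 0.022805
Compute 10 * log10(0.022805) = -16.4197
SPL = 100.4 + (-16.4197) = 83.98

83.98 dB


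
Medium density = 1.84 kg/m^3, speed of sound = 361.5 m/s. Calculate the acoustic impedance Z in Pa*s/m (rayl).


Given values:
  rho = 1.84 kg/m^3
  c = 361.5 m/s
Formula: Z = rho * c
Z = 1.84 * 361.5
Z = 665.16

665.16 rayl


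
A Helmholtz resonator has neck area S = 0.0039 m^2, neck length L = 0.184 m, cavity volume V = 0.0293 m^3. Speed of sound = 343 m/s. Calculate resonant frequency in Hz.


Given values:
  S = 0.0039 m^2, L = 0.184 m, V = 0.0293 m^3, c = 343 m/s
Formula: f = (c / (2*pi)) * sqrt(S / (V * L))
Compute V * L = 0.0293 * 0.184 = 0.0053912
Compute S / (V * L) = 0.0039 / 0.0053912 = 0.7234
Compute sqrt(0.7234) = 0.850529
Compute c / (2*pi) = 343 / 6.283185 = 54.590148
f = 54.590148 * 0.850529 = 46.43

46.43 Hz


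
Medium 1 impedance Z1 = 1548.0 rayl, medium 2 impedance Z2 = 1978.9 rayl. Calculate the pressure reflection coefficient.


Given values:
  Z1 = 1548.0 rayl, Z2 = 1978.9 rayl
Formula: R = (Z2 - Z1) / (Z2 + Z1)
Numerator: Z2 - Z1 = 1978.9 - 1548.0 = 430.9
Denominator: Z2 + Z1 = 1978.9 + 1548.0 = 3526.9
R = 430.9 / 3526.9 = 0.1222

0.1222


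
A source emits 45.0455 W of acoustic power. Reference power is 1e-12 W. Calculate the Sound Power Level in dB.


Given values:
  W = 45.0455 W
  W_ref = 1e-12 W
Formula: SWL = 10 * log10(W / W_ref)
Compute ratio: W / W_ref = 45045500000000
Compute log10: log10(45045500000000) = 13.653651
Multiply: SWL = 10 * 13.653651 = 136.54

136.54 dB


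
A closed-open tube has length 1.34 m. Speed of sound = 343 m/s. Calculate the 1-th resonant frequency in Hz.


Given values:
  Tube type: closed-open, L = 1.34 m, c = 343 m/s, n = 1
Formula: f_n = (2n - 1) * c / (4 * L)
Compute 2n - 1 = 2*1 - 1 = 1
Compute 4 * L = 4 * 1.34 = 5.36
f = 1 * 343 / 5.36
f = 63.99

63.99 Hz


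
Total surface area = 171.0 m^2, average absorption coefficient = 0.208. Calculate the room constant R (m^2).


Given values:
  S = 171.0 m^2, alpha = 0.208
Formula: R = S * alpha / (1 - alpha)
Numerator: 171.0 * 0.208 = 35.568
Denominator: 1 - 0.208 = 0.792
R = 35.568 / 0.792 = 44.91

44.91 m^2


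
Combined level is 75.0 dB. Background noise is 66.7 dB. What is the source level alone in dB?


Given values:
  L_total = 75.0 dB, L_bg = 66.7 dB
Formula: L_source = 10 * log10(10^(L_total/10) - 10^(L_bg/10))
Convert to linear:
  10^(75.0/10) = 31622776.6017
  10^(66.7/10) = 4677351.4129
Difference: 31622776.6017 - 4677351.4129 = 26945425.1888
L_source = 10 * log10(26945425.1888) = 74.3

74.3 dB


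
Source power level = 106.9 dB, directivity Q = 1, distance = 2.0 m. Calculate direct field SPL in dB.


Given values:
  Lw = 106.9 dB, Q = 1, r = 2.0 m
Formula: SPL = Lw + 10 * log10(Q / (4 * pi * r^2))
Compute 4 * pi * r^2 = 4 * pi * 2.0^2 = 50.2655
Compute Q / denom = 1 / 50.2655 = 0.01989436
Compute 10 * log10(0.01989436) = -17.0127
SPL = 106.9 + (-17.0127) = 89.89

89.89 dB


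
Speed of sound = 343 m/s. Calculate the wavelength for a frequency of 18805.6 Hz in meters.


Given values:
  c = 343 m/s, f = 18805.6 Hz
Formula: lambda = c / f
lambda = 343 / 18805.6
lambda = 0.0182

0.0182 m


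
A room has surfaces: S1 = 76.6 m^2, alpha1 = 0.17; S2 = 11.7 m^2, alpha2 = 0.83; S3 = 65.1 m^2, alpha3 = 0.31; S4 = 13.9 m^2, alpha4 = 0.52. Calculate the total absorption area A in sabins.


Given surfaces:
  Surface 1: 76.6 * 0.17 = 13.022
  Surface 2: 11.7 * 0.83 = 9.711
  Surface 3: 65.1 * 0.31 = 20.181
  Surface 4: 13.9 * 0.52 = 7.228
Formula: A = sum(Si * alpha_i)
A = 13.022 + 9.711 + 20.181 + 7.228
A = 50.14

50.14 sabins


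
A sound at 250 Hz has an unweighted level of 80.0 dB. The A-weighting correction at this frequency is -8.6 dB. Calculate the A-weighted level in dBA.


Given values:
  SPL = 80.0 dB
  A-weighting at 250 Hz = -8.6 dB
Formula: L_A = SPL + A_weight
L_A = 80.0 + (-8.6)
L_A = 71.4

71.4 dBA


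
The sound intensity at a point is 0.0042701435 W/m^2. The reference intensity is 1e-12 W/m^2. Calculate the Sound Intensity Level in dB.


Given values:
  I = 0.0042701435 W/m^2
  I_ref = 1e-12 W/m^2
Formula: SIL = 10 * log10(I / I_ref)
Compute ratio: I / I_ref = 4270143500
Compute log10: log10(4270143500) = 9.630442
Multiply: SIL = 10 * 9.630442 = 96.3

96.3 dB


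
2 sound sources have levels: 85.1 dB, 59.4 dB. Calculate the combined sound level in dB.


Formula: L_total = 10 * log10( sum(10^(Li/10)) )
  Source 1: 10^(85.1/10) = 323593656.9296
  Source 2: 10^(59.4/10) = 870963.59
Sum of linear values = 324464620.5196
L_total = 10 * log10(324464620.5196) = 85.11

85.11 dB


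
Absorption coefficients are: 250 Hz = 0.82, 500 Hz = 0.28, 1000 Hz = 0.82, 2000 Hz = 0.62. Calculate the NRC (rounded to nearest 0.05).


Given values:
  a_250 = 0.82, a_500 = 0.28
  a_1000 = 0.82, a_2000 = 0.62
Formula: NRC = (a250 + a500 + a1000 + a2000) / 4
Sum = 0.82 + 0.28 + 0.82 + 0.62 = 2.54
NRC = 2.54 / 4 = 0.635
Rounded to nearest 0.05: 0.65

0.65


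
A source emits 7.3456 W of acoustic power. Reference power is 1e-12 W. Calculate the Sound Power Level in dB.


Given values:
  W = 7.3456 W
  W_ref = 1e-12 W
Formula: SWL = 10 * log10(W / W_ref)
Compute ratio: W / W_ref = 7345600000000
Compute log10: log10(7345600000000) = 12.866027
Multiply: SWL = 10 * 12.866027 = 128.66

128.66 dB


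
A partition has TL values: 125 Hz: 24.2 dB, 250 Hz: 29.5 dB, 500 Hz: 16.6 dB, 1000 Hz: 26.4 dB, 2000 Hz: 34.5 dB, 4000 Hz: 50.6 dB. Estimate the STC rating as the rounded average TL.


Given TL values at each frequency:
  125 Hz: 24.2 dB
  250 Hz: 29.5 dB
  500 Hz: 16.6 dB
  1000 Hz: 26.4 dB
  2000 Hz: 34.5 dB
  4000 Hz: 50.6 dB
Formula: STC ~ round(average of TL values)
Sum = 24.2 + 29.5 + 16.6 + 26.4 + 34.5 + 50.6 = 181.8
Average = 181.8 / 6 = 30.3
Rounded: 30

30


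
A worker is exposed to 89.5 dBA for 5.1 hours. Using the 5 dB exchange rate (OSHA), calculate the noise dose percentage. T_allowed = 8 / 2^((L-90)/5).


Given values:
  L = 89.5 dBA, T = 5.1 hours
Formula: T_allowed = 8 / 2^((L - 90) / 5)
Compute exponent: (89.5 - 90) / 5 = -0.1
Compute 2^(-0.1) = 0.933033
T_allowed = 8 / 0.933033 = 8.574188 hours
Dose = (T / T_allowed) * 100
Dose = (5.1 / 8.574188) * 100 = 59.48

59.48 %


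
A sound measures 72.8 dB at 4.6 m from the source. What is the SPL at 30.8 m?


Given values:
  SPL1 = 72.8 dB, r1 = 4.6 m, r2 = 30.8 m
Formula: SPL2 = SPL1 - 20 * log10(r2 / r1)
Compute ratio: r2 / r1 = 30.8 / 4.6 = 6.6957
Compute log10: log10(6.6957) = 0.825796
Compute drop: 20 * 0.825796 = 16.5159
SPL2 = 72.8 - 16.5159 = 56.28

56.28 dB


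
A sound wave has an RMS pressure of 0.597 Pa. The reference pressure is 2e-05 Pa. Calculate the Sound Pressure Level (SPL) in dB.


Given values:
  p = 0.597 Pa
  p_ref = 2e-05 Pa
Formula: SPL = 20 * log10(p / p_ref)
Compute ratio: p / p_ref = 0.597 / 2e-05 = 29850
Compute log10: log10(29850) = 4.474944
Multiply: SPL = 20 * 4.474944 = 89.5

89.5 dB


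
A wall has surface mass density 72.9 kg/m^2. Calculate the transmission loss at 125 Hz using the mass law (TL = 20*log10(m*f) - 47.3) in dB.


Given values:
  m = 72.9 kg/m^2, f = 125 Hz
Formula: TL = 20 * log10(m * f) - 47.3
Compute m * f = 72.9 * 125 = 9112.5
Compute log10(9112.5) = 3.959638
Compute 20 * 3.959638 = 79.1928
TL = 79.1928 - 47.3 = 31.89

31.89 dB


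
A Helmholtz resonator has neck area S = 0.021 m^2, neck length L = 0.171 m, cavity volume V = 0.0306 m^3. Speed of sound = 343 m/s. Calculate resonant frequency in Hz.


Given values:
  S = 0.021 m^2, L = 0.171 m, V = 0.0306 m^3, c = 343 m/s
Formula: f = (c / (2*pi)) * sqrt(S / (V * L))
Compute V * L = 0.0306 * 0.171 = 0.0052326
Compute S / (V * L) = 0.021 / 0.0052326 = 4.0133
Compute sqrt(4.0133) = 2.003322
Compute c / (2*pi) = 343 / 6.283185 = 54.590148
f = 54.590148 * 2.003322 = 109.36

109.36 Hz


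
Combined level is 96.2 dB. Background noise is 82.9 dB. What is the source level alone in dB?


Given values:
  L_total = 96.2 dB, L_bg = 82.9 dB
Formula: L_source = 10 * log10(10^(L_total/10) - 10^(L_bg/10))
Convert to linear:
  10^(96.2/10) = 4168693834.7034
  10^(82.9/10) = 194984459.9758
Difference: 4168693834.7034 - 194984459.9758 = 3973709374.7276
L_source = 10 * log10(3973709374.7276) = 95.99

95.99 dB


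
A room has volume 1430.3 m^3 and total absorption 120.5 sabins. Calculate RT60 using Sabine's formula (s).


Given values:
  V = 1430.3 m^3
  A = 120.5 sabins
Formula: RT60 = 0.161 * V / A
Numerator: 0.161 * 1430.3 = 230.2783
RT60 = 230.2783 / 120.5 = 1.911

1.911 s


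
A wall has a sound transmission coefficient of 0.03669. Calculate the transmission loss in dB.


Given values:
  tau = 0.03669
Formula: TL = 10 * log10(1 / tau)
Compute 1 / tau = 1 / 0.03669 = 27.2554
Compute log10(27.2554) = 1.435453
TL = 10 * 1.435453 = 14.35

14.35 dB


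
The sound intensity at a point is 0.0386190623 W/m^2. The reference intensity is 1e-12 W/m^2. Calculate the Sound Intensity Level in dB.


Given values:
  I = 0.0386190623 W/m^2
  I_ref = 1e-12 W/m^2
Formula: SIL = 10 * log10(I / I_ref)
Compute ratio: I / I_ref = 38619062300
Compute log10: log10(38619062300) = 10.586802
Multiply: SIL = 10 * 10.586802 = 105.87

105.87 dB


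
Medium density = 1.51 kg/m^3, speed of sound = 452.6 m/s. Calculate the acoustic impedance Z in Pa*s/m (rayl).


Given values:
  rho = 1.51 kg/m^3
  c = 452.6 m/s
Formula: Z = rho * c
Z = 1.51 * 452.6
Z = 683.43

683.43 rayl


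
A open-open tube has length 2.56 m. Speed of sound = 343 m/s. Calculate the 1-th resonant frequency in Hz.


Given values:
  Tube type: open-open, L = 2.56 m, c = 343 m/s, n = 1
Formula: f_n = n * c / (2 * L)
Compute 2 * L = 2 * 2.56 = 5.12
f = 1 * 343 / 5.12
f = 66.99

66.99 Hz


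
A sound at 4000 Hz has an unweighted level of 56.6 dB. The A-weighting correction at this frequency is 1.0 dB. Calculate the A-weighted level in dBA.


Given values:
  SPL = 56.6 dB
  A-weighting at 4000 Hz = 1.0 dB
Formula: L_A = SPL + A_weight
L_A = 56.6 + (1.0)
L_A = 57.6

57.6 dBA


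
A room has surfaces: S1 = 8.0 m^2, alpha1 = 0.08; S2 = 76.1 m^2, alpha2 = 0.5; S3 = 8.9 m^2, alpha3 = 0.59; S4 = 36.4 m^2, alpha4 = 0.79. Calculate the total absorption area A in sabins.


Given surfaces:
  Surface 1: 8.0 * 0.08 = 0.64
  Surface 2: 76.1 * 0.5 = 38.05
  Surface 3: 8.9 * 0.59 = 5.251
  Surface 4: 36.4 * 0.79 = 28.756
Formula: A = sum(Si * alpha_i)
A = 0.64 + 38.05 + 5.251 + 28.756
A = 72.7

72.7 sabins


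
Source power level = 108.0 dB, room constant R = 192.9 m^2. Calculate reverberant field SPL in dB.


Given values:
  Lw = 108.0 dB, R = 192.9 m^2
Formula: SPL = Lw + 10 * log10(4 / R)
Compute 4 / R = 4 / 192.9 = 0.020736
Compute 10 * log10(0.020736) = -16.8328
SPL = 108.0 + (-16.8328) = 91.17

91.17 dB


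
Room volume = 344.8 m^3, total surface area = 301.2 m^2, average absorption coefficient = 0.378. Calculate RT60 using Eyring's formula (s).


Given values:
  V = 344.8 m^3, S = 301.2 m^2, alpha = 0.378
Formula: RT60 = 0.161 * V / (-S * ln(1 - alpha))
Compute ln(1 - 0.378) = ln(0.622) = -0.474815
Denominator: -301.2 * -0.474815 = 143.0143
Numerator: 0.161 * 344.8 = 55.5128
RT60 = 55.5128 / 143.0143 = 0.388

0.388 s


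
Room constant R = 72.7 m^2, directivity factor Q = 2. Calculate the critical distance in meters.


Given values:
  R = 72.7 m^2, Q = 2
Formula: d_c = 0.141 * sqrt(Q * R)
Compute Q * R = 2 * 72.7 = 145.4
Compute sqrt(145.4) = 12.0582
d_c = 0.141 * 12.0582 = 1.7

1.7 m


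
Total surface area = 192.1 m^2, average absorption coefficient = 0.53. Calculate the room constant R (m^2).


Given values:
  S = 192.1 m^2, alpha = 0.53
Formula: R = S * alpha / (1 - alpha)
Numerator: 192.1 * 0.53 = 101.813
Denominator: 1 - 0.53 = 0.47
R = 101.813 / 0.47 = 216.62

216.62 m^2


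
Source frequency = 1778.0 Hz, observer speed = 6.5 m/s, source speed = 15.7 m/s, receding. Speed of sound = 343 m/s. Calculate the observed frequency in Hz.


Given values:
  f_s = 1778.0 Hz, v_o = 6.5 m/s, v_s = 15.7 m/s
  Direction: receding
Formula: f_o = f_s * (c - v_o) / (c + v_s)
Numerator: c - v_o = 343 - 6.5 = 336.5
Denominator: c + v_s = 343 + 15.7 = 358.7
f_o = 1778.0 * 336.5 / 358.7 = 1667.96

1667.96 Hz


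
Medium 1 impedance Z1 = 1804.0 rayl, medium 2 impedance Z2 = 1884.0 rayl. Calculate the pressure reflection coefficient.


Given values:
  Z1 = 1804.0 rayl, Z2 = 1884.0 rayl
Formula: R = (Z2 - Z1) / (Z2 + Z1)
Numerator: Z2 - Z1 = 1884.0 - 1804.0 = 80.0
Denominator: Z2 + Z1 = 1884.0 + 1804.0 = 3688.0
R = 80.0 / 3688.0 = 0.0217

0.0217


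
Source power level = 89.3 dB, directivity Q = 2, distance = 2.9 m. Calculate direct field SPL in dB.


Given values:
  Lw = 89.3 dB, Q = 2, r = 2.9 m
Formula: SPL = Lw + 10 * log10(Q / (4 * pi * r^2))
Compute 4 * pi * r^2 = 4 * pi * 2.9^2 = 105.6832
Compute Q / denom = 2 / 105.6832 = 0.01892448
Compute 10 * log10(0.01892448) = -17.2298
SPL = 89.3 + (-17.2298) = 72.07

72.07 dB


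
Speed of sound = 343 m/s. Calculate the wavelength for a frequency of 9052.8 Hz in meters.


Given values:
  c = 343 m/s, f = 9052.8 Hz
Formula: lambda = c / f
lambda = 343 / 9052.8
lambda = 0.0379

0.0379 m


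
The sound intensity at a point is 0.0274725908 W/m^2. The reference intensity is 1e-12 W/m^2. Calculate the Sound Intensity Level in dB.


Given values:
  I = 0.0274725908 W/m^2
  I_ref = 1e-12 W/m^2
Formula: SIL = 10 * log10(I / I_ref)
Compute ratio: I / I_ref = 27472590800
Compute log10: log10(27472590800) = 10.4389
Multiply: SIL = 10 * 10.4389 = 104.39

104.39 dB


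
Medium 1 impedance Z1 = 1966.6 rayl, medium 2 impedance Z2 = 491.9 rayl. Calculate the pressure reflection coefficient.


Given values:
  Z1 = 1966.6 rayl, Z2 = 491.9 rayl
Formula: R = (Z2 - Z1) / (Z2 + Z1)
Numerator: Z2 - Z1 = 491.9 - 1966.6 = -1474.7
Denominator: Z2 + Z1 = 491.9 + 1966.6 = 2458.5
R = -1474.7 / 2458.5 = -0.5998

-0.5998


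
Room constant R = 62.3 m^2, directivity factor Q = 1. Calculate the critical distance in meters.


Given values:
  R = 62.3 m^2, Q = 1
Formula: d_c = 0.141 * sqrt(Q * R)
Compute Q * R = 1 * 62.3 = 62.3
Compute sqrt(62.3) = 7.893
d_c = 0.141 * 7.893 = 1.113

1.113 m


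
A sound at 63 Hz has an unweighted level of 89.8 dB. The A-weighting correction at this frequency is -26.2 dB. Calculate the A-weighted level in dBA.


Given values:
  SPL = 89.8 dB
  A-weighting at 63 Hz = -26.2 dB
Formula: L_A = SPL + A_weight
L_A = 89.8 + (-26.2)
L_A = 63.6

63.6 dBA


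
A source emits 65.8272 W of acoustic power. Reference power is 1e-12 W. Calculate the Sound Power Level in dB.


Given values:
  W = 65.8272 W
  W_ref = 1e-12 W
Formula: SWL = 10 * log10(W / W_ref)
Compute ratio: W / W_ref = 65827200000000
Compute log10: log10(65827200000000) = 13.818405
Multiply: SWL = 10 * 13.818405 = 138.18

138.18 dB


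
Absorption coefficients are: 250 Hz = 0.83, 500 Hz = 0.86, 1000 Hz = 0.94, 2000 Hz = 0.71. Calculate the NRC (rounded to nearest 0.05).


Given values:
  a_250 = 0.83, a_500 = 0.86
  a_1000 = 0.94, a_2000 = 0.71
Formula: NRC = (a250 + a500 + a1000 + a2000) / 4
Sum = 0.83 + 0.86 + 0.94 + 0.71 = 3.34
NRC = 3.34 / 4 = 0.835
Rounded to nearest 0.05: 0.85

0.85


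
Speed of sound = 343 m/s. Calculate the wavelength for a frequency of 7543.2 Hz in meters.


Given values:
  c = 343 m/s, f = 7543.2 Hz
Formula: lambda = c / f
lambda = 343 / 7543.2
lambda = 0.0455

0.0455 m


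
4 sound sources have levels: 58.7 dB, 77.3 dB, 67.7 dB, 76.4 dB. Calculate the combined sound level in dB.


Formula: L_total = 10 * log10( sum(10^(Li/10)) )
  Source 1: 10^(58.7/10) = 741310.2413
  Source 2: 10^(77.3/10) = 53703179.637
  Source 3: 10^(67.7/10) = 5888436.5536
  Source 4: 10^(76.4/10) = 43651583.224
Sum of linear values = 103984509.6559
L_total = 10 * log10(103984509.6559) = 80.17

80.17 dB


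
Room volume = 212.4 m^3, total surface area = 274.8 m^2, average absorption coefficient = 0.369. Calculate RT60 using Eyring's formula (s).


Given values:
  V = 212.4 m^3, S = 274.8 m^2, alpha = 0.369
Formula: RT60 = 0.161 * V / (-S * ln(1 - alpha))
Compute ln(1 - 0.369) = ln(0.631) = -0.460449
Denominator: -274.8 * -0.460449 = 126.5314
Numerator: 0.161 * 212.4 = 34.1964
RT60 = 34.1964 / 126.5314 = 0.27

0.27 s


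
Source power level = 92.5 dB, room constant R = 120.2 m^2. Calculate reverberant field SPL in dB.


Given values:
  Lw = 92.5 dB, R = 120.2 m^2
Formula: SPL = Lw + 10 * log10(4 / R)
Compute 4 / R = 4 / 120.2 = 0.033278
Compute 10 * log10(0.033278) = -14.7784
SPL = 92.5 + (-14.7784) = 77.72

77.72 dB


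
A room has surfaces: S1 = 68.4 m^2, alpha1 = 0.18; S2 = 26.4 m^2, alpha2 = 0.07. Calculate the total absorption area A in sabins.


Given surfaces:
  Surface 1: 68.4 * 0.18 = 12.312
  Surface 2: 26.4 * 0.07 = 1.848
Formula: A = sum(Si * alpha_i)
A = 12.312 + 1.848
A = 14.16

14.16 sabins


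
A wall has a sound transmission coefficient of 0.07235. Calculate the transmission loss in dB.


Given values:
  tau = 0.07235
Formula: TL = 10 * log10(1 / tau)
Compute 1 / tau = 1 / 0.07235 = 13.8217
Compute log10(13.8217) = 1.140561
TL = 10 * 1.140561 = 11.41

11.41 dB


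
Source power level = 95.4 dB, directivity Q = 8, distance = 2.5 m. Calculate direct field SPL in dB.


Given values:
  Lw = 95.4 dB, Q = 8, r = 2.5 m
Formula: SPL = Lw + 10 * log10(Q / (4 * pi * r^2))
Compute 4 * pi * r^2 = 4 * pi * 2.5^2 = 78.5398
Compute Q / denom = 8 / 78.5398 = 0.10185918
Compute 10 * log10(0.10185918) = -9.92
SPL = 95.4 + (-9.92) = 85.48

85.48 dB


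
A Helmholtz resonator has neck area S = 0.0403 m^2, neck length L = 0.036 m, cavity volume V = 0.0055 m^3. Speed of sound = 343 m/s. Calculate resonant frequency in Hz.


Given values:
  S = 0.0403 m^2, L = 0.036 m, V = 0.0055 m^3, c = 343 m/s
Formula: f = (c / (2*pi)) * sqrt(S / (V * L))
Compute V * L = 0.0055 * 0.036 = 0.000198
Compute S / (V * L) = 0.0403 / 0.000198 = 203.5354
Compute sqrt(203.5354) = 14.266583
Compute c / (2*pi) = 343 / 6.283185 = 54.590148
f = 54.590148 * 14.266583 = 778.81

778.81 Hz


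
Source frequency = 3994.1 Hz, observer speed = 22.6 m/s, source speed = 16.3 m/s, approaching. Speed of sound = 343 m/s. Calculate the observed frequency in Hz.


Given values:
  f_s = 3994.1 Hz, v_o = 22.6 m/s, v_s = 16.3 m/s
  Direction: approaching
Formula: f_o = f_s * (c + v_o) / (c - v_s)
Numerator: c + v_o = 343 + 22.6 = 365.6
Denominator: c - v_s = 343 - 16.3 = 326.7
f_o = 3994.1 * 365.6 / 326.7 = 4469.68

4469.68 Hz


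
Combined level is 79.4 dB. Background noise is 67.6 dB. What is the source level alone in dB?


Given values:
  L_total = 79.4 dB, L_bg = 67.6 dB
Formula: L_source = 10 * log10(10^(L_total/10) - 10^(L_bg/10))
Convert to linear:
  10^(79.4/10) = 87096358.9956
  10^(67.6/10) = 5754399.3734
Difference: 87096358.9956 - 5754399.3734 = 81341959.6222
L_source = 10 * log10(81341959.6222) = 79.1

79.1 dB


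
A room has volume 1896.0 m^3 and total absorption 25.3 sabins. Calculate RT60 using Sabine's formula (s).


Given values:
  V = 1896.0 m^3
  A = 25.3 sabins
Formula: RT60 = 0.161 * V / A
Numerator: 0.161 * 1896.0 = 305.256
RT60 = 305.256 / 25.3 = 12.065

12.065 s


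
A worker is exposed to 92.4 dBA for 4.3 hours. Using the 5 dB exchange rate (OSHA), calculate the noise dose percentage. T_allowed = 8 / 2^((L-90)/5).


Given values:
  L = 92.4 dBA, T = 4.3 hours
Formula: T_allowed = 8 / 2^((L - 90) / 5)
Compute exponent: (92.4 - 90) / 5 = 0.48
Compute 2^(0.48) = 1.394744
T_allowed = 8 / 1.394744 = 5.73582 hours
Dose = (T / T_allowed) * 100
Dose = (4.3 / 5.73582) * 100 = 74.97

74.97 %


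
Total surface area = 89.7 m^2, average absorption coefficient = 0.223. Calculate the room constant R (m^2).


Given values:
  S = 89.7 m^2, alpha = 0.223
Formula: R = S * alpha / (1 - alpha)
Numerator: 89.7 * 0.223 = 20.0031
Denominator: 1 - 0.223 = 0.777
R = 20.0031 / 0.777 = 25.74

25.74 m^2


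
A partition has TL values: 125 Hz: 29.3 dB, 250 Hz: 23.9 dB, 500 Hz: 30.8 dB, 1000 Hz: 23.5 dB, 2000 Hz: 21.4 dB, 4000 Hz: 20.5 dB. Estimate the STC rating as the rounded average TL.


Given TL values at each frequency:
  125 Hz: 29.3 dB
  250 Hz: 23.9 dB
  500 Hz: 30.8 dB
  1000 Hz: 23.5 dB
  2000 Hz: 21.4 dB
  4000 Hz: 20.5 dB
Formula: STC ~ round(average of TL values)
Sum = 29.3 + 23.9 + 30.8 + 23.5 + 21.4 + 20.5 = 149.4
Average = 149.4 / 6 = 24.9
Rounded: 25

25


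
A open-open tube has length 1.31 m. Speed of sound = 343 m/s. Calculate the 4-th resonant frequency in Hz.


Given values:
  Tube type: open-open, L = 1.31 m, c = 343 m/s, n = 4
Formula: f_n = n * c / (2 * L)
Compute 2 * L = 2 * 1.31 = 2.62
f = 4 * 343 / 2.62
f = 523.66

523.66 Hz


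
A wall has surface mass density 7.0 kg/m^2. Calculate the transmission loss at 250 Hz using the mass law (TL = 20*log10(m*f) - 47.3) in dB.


Given values:
  m = 7.0 kg/m^2, f = 250 Hz
Formula: TL = 20 * log10(m * f) - 47.3
Compute m * f = 7.0 * 250 = 1750.0
Compute log10(1750.0) = 3.243038
Compute 20 * 3.243038 = 64.8608
TL = 64.8608 - 47.3 = 17.56

17.56 dB


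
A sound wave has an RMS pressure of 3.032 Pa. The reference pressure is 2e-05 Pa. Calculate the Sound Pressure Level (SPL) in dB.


Given values:
  p = 3.032 Pa
  p_ref = 2e-05 Pa
Formula: SPL = 20 * log10(p / p_ref)
Compute ratio: p / p_ref = 3.032 / 2e-05 = 151600
Compute log10: log10(151600) = 5.180699
Multiply: SPL = 20 * 5.180699 = 103.61

103.61 dB


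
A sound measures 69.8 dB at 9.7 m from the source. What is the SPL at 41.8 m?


Given values:
  SPL1 = 69.8 dB, r1 = 9.7 m, r2 = 41.8 m
Formula: SPL2 = SPL1 - 20 * log10(r2 / r1)
Compute ratio: r2 / r1 = 41.8 / 9.7 = 4.3093
Compute log10: log10(4.3093) = 0.634407
Compute drop: 20 * 0.634407 = 12.6881
SPL2 = 69.8 - 12.6881 = 57.11

57.11 dB


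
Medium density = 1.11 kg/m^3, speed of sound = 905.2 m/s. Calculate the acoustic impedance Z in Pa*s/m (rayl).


Given values:
  rho = 1.11 kg/m^3
  c = 905.2 m/s
Formula: Z = rho * c
Z = 1.11 * 905.2
Z = 1004.77

1004.77 rayl


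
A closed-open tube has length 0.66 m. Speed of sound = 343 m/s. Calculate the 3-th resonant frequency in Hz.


Given values:
  Tube type: closed-open, L = 0.66 m, c = 343 m/s, n = 3
Formula: f_n = (2n - 1) * c / (4 * L)
Compute 2n - 1 = 2*3 - 1 = 5
Compute 4 * L = 4 * 0.66 = 2.64
f = 5 * 343 / 2.64
f = 649.62

649.62 Hz


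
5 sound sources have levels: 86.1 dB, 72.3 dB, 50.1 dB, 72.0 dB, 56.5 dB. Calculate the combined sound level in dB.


Formula: L_total = 10 * log10( sum(10^(Li/10)) )
  Source 1: 10^(86.1/10) = 407380277.8041
  Source 2: 10^(72.3/10) = 16982436.5246
  Source 3: 10^(50.1/10) = 102329.2992
  Source 4: 10^(72.0/10) = 15848931.9246
  Source 5: 10^(56.5/10) = 446683.5922
Sum of linear values = 440760659.1447
L_total = 10 * log10(440760659.1447) = 86.44

86.44 dB


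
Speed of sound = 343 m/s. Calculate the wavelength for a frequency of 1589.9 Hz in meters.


Given values:
  c = 343 m/s, f = 1589.9 Hz
Formula: lambda = c / f
lambda = 343 / 1589.9
lambda = 0.2157

0.2157 m


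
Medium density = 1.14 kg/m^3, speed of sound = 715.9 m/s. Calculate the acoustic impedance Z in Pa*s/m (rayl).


Given values:
  rho = 1.14 kg/m^3
  c = 715.9 m/s
Formula: Z = rho * c
Z = 1.14 * 715.9
Z = 816.13

816.13 rayl


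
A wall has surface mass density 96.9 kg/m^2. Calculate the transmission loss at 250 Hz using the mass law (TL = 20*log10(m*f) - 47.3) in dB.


Given values:
  m = 96.9 kg/m^2, f = 250 Hz
Formula: TL = 20 * log10(m * f) - 47.3
Compute m * f = 96.9 * 250 = 24225.0
Compute log10(24225.0) = 4.384264
Compute 20 * 4.384264 = 87.6853
TL = 87.6853 - 47.3 = 40.39

40.39 dB


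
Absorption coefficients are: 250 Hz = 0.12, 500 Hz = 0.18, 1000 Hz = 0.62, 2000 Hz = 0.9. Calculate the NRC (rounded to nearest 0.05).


Given values:
  a_250 = 0.12, a_500 = 0.18
  a_1000 = 0.62, a_2000 = 0.9
Formula: NRC = (a250 + a500 + a1000 + a2000) / 4
Sum = 0.12 + 0.18 + 0.62 + 0.9 = 1.82
NRC = 1.82 / 4 = 0.455
Rounded to nearest 0.05: 0.45

0.45


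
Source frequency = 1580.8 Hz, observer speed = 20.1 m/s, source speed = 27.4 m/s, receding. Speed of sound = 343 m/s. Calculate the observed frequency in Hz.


Given values:
  f_s = 1580.8 Hz, v_o = 20.1 m/s, v_s = 27.4 m/s
  Direction: receding
Formula: f_o = f_s * (c - v_o) / (c + v_s)
Numerator: c - v_o = 343 - 20.1 = 322.9
Denominator: c + v_s = 343 + 27.4 = 370.4
f_o = 1580.8 * 322.9 / 370.4 = 1378.08

1378.08 Hz


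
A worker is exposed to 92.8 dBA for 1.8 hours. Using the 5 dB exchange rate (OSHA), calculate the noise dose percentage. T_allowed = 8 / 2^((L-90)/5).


Given values:
  L = 92.8 dBA, T = 1.8 hours
Formula: T_allowed = 8 / 2^((L - 90) / 5)
Compute exponent: (92.8 - 90) / 5 = 0.56
Compute 2^(0.56) = 1.474269
T_allowed = 8 / 1.474269 = 5.426418 hours
Dose = (T / T_allowed) * 100
Dose = (1.8 / 5.426418) * 100 = 33.17

33.17 %


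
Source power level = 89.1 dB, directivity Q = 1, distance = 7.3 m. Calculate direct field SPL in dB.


Given values:
  Lw = 89.1 dB, Q = 1, r = 7.3 m
Formula: SPL = Lw + 10 * log10(Q / (4 * pi * r^2))
Compute 4 * pi * r^2 = 4 * pi * 7.3^2 = 669.6619
Compute Q / denom = 1 / 669.6619 = 0.00149329
Compute 10 * log10(0.00149329) = -28.2586
SPL = 89.1 + (-28.2586) = 60.84

60.84 dB


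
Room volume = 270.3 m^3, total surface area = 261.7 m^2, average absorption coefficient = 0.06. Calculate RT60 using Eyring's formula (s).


Given values:
  V = 270.3 m^3, S = 261.7 m^2, alpha = 0.06
Formula: RT60 = 0.161 * V / (-S * ln(1 - alpha))
Compute ln(1 - 0.06) = ln(0.94) = -0.061875
Denominator: -261.7 * -0.061875 = 16.1927
Numerator: 0.161 * 270.3 = 43.5183
RT60 = 43.5183 / 16.1927 = 2.688

2.688 s


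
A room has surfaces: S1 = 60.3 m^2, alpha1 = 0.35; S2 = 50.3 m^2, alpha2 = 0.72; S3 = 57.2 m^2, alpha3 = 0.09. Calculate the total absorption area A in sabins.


Given surfaces:
  Surface 1: 60.3 * 0.35 = 21.105
  Surface 2: 50.3 * 0.72 = 36.216
  Surface 3: 57.2 * 0.09 = 5.148
Formula: A = sum(Si * alpha_i)
A = 21.105 + 36.216 + 5.148
A = 62.47

62.47 sabins


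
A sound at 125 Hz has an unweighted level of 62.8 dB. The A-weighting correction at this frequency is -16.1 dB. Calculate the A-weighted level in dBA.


Given values:
  SPL = 62.8 dB
  A-weighting at 125 Hz = -16.1 dB
Formula: L_A = SPL + A_weight
L_A = 62.8 + (-16.1)
L_A = 46.7

46.7 dBA


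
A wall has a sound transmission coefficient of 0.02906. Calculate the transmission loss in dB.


Given values:
  tau = 0.02906
Formula: TL = 10 * log10(1 / tau)
Compute 1 / tau = 1 / 0.02906 = 34.4116
Compute log10(34.4116) = 1.536705
TL = 10 * 1.536705 = 15.37

15.37 dB
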